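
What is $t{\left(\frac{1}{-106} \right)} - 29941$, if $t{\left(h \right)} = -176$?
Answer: $-30117$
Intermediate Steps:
$t{\left(\frac{1}{-106} \right)} - 29941 = -176 - 29941 = -30117$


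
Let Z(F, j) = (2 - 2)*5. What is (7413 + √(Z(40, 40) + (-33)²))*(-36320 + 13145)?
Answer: -172561050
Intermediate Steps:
Z(F, j) = 0 (Z(F, j) = 0*5 = 0)
(7413 + √(Z(40, 40) + (-33)²))*(-36320 + 13145) = (7413 + √(0 + (-33)²))*(-36320 + 13145) = (7413 + √(0 + 1089))*(-23175) = (7413 + √1089)*(-23175) = (7413 + 33)*(-23175) = 7446*(-23175) = -172561050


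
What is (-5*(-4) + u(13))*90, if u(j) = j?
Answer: 2970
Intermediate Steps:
(-5*(-4) + u(13))*90 = (-5*(-4) + 13)*90 = (20 + 13)*90 = 33*90 = 2970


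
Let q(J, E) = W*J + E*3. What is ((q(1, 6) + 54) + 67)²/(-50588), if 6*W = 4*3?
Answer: -19881/50588 ≈ -0.39300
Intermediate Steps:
W = 2 (W = (4*3)/6 = (⅙)*12 = 2)
q(J, E) = 2*J + 3*E (q(J, E) = 2*J + E*3 = 2*J + 3*E)
((q(1, 6) + 54) + 67)²/(-50588) = (((2*1 + 3*6) + 54) + 67)²/(-50588) = (((2 + 18) + 54) + 67)²*(-1/50588) = ((20 + 54) + 67)²*(-1/50588) = (74 + 67)²*(-1/50588) = 141²*(-1/50588) = 19881*(-1/50588) = -19881/50588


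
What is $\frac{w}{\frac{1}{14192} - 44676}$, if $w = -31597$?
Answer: $\frac{448424624}{634041791} \approx 0.70725$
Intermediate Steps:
$\frac{w}{\frac{1}{14192} - 44676} = - \frac{31597}{\frac{1}{14192} - 44676} = - \frac{31597}{- \frac{634041791}{14192}} = \left(-31597\right) \left(- \frac{14192}{634041791}\right) = \frac{448424624}{634041791}$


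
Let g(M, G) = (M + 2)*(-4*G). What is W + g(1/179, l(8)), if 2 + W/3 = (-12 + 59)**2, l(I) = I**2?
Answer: 1093255/179 ≈ 6107.6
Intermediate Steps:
g(M, G) = -4*G*(2 + M) (g(M, G) = (2 + M)*(-4*G) = -4*G*(2 + M))
W = 6621 (W = -6 + 3*(-12 + 59)**2 = -6 + 3*47**2 = -6 + 3*2209 = -6 + 6627 = 6621)
W + g(1/179, l(8)) = 6621 - 4*8**2*(2 + 1/179) = 6621 - 4*64*(2 + 1/179) = 6621 - 4*64*359/179 = 6621 - 91904/179 = 1093255/179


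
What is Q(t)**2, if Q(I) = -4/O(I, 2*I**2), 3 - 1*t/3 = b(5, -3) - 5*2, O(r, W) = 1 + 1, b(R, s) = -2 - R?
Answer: 4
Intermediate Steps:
O(r, W) = 2
t = 60 (t = 9 - 3*((-2 - 1*5) - 5*2) = 9 - 3*((-2 - 5) - 10) = 9 - 3*(-7 - 10) = 9 - 3*(-17) = 9 + 51 = 60)
Q(I) = -2 (Q(I) = -4/2 = -4*1/2 = -2)
Q(t)**2 = (-2)**2 = 4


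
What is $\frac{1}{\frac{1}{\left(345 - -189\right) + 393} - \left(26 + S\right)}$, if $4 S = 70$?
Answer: $- \frac{1854}{80647} \approx -0.022989$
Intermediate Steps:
$S = \frac{35}{2}$ ($S = \frac{1}{4} \cdot 70 = \frac{35}{2} \approx 17.5$)
$\frac{1}{\frac{1}{\left(345 - -189\right) + 393} - \left(26 + S\right)} = \frac{1}{\frac{1}{\left(345 - -189\right) + 393} - \frac{87}{2}} = \frac{1}{\frac{1}{\left(345 + 189\right) + 393} + \left(\left(-162 - \frac{35}{2}\right) + 136\right)} = \frac{1}{\frac{1}{534 + 393} + \left(- \frac{359}{2} + 136\right)} = \frac{1}{\frac{1}{927} - \frac{87}{2}} = \frac{1}{- \frac{80647}{1854}} = - \frac{1854}{80647}$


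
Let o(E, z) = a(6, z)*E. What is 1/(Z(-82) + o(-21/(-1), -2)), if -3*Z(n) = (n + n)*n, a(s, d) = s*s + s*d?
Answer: -3/11936 ≈ -0.00025134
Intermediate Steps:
a(s, d) = s² + d*s
Z(n) = -2*n²/3 (Z(n) = -(n + n)*n/3 = -2*n*n/3 = -2*n²/3)
o(E, z) = E*(36 + 6*z) (o(E, z) = (6*(z + 6))*E = (6*(6 + z))*E = (36 + 6*z)*E = E*(36 + 6*z))
1/(Z(-82) + o(-21/(-1), -2)) = 1/(-⅔*(-82)² + 6*(-21/(-1))*(6 - 2)) = 1/(-⅔*6724 + 6*(-21*(-1))*4) = 1/(-13448/3 + 6*21*4) = 1/(-13448/3 + 504) = 1/(-11936/3) = -3/11936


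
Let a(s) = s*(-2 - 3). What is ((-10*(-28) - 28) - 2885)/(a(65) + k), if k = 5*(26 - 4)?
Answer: 2633/215 ≈ 12.247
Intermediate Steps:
k = 110 (k = 5*22 = 110)
a(s) = -5*s (a(s) = s*(-5) = -5*s)
((-10*(-28) - 28) - 2885)/(a(65) + k) = ((-10*(-28) - 28) - 2885)/(-5*65 + 110) = ((280 - 28) - 2885)/(-325 + 110) = (252 - 2885)/(-215) = -2633*(-1/215) = 2633/215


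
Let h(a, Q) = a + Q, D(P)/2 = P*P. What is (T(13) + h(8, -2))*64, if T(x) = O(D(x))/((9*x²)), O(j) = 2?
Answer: 584192/1521 ≈ 384.08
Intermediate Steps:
D(P) = 2*P² (D(P) = 2*(P*P) = 2*P²)
T(x) = 2/(9*x²) (T(x) = 2/((9*x²)) = 2*(1/(9*x²)) = 2/(9*x²))
h(a, Q) = Q + a
(T(13) + h(8, -2))*64 = ((2/9)/13² + (-2 + 8))*64 = ((2/9)*(1/169) + 6)*64 = (2/1521 + 6)*64 = (9128/1521)*64 = 584192/1521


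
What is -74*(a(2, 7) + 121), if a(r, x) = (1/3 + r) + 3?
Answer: -28046/3 ≈ -9348.7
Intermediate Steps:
a(r, x) = 10/3 + r (a(r, x) = (⅓ + r) + 3 = 10/3 + r)
-74*(a(2, 7) + 121) = -74*((10/3 + 2) + 121) = -74*(16/3 + 121) = -74*379/3 = -1*28046/3 = -28046/3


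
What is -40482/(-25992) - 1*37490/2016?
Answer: -6200197/363888 ≈ -17.039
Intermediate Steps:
-40482/(-25992) - 1*37490/2016 = -40482*(-1/25992) - 37490*1/2016 = 2249/1444 - 18745/1008 = -6200197/363888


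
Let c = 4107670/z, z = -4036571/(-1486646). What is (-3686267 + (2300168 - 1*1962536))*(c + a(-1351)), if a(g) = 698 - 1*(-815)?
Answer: -417742797596476445/82379 ≈ -5.0710e+12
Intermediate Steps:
z = 576653/212378 (z = -4036571*(-1/1486646) = 576653/212378 ≈ 2.7152)
c = 124625534180/82379 (c = 4107670/(576653/212378) = 4107670*(212378/576653) = 124625534180/82379 ≈ 1.5128e+6)
a(g) = 1513 (a(g) = 698 + 815 = 1513)
(-3686267 + (2300168 - 1*1962536))*(c + a(-1351)) = (-3686267 + (2300168 - 1*1962536))*(124625534180/82379 + 1513) = (-3686267 + (2300168 - 1962536))*(124750173607/82379) = (-3686267 + 337632)*(124750173607/82379) = -3348635*124750173607/82379 = -417742797596476445/82379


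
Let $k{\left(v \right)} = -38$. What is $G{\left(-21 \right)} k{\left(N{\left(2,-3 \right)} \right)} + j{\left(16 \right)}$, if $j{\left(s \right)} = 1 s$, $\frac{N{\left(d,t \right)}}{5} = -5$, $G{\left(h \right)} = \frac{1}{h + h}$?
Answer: $\frac{355}{21} \approx 16.905$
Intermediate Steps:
$G{\left(h \right)} = \frac{1}{2 h}$
$N{\left(d,t \right)} = -25$ ($N{\left(d,t \right)} = 5 \left(-5\right) = -25$)
$j{\left(s \right)} = s$
$G{\left(-21 \right)} k{\left(N{\left(2,-3 \right)} \right)} + j{\left(16 \right)} = \frac{1}{2 \left(-21\right)} \left(-38\right) + 16 = \frac{1}{2} \left(- \frac{1}{21}\right) \left(-38\right) + 16 = \left(- \frac{1}{42}\right) \left(-38\right) + 16 = \frac{19}{21} + 16 = \frac{355}{21}$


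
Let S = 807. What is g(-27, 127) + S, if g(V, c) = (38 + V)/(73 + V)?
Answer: 37133/46 ≈ 807.24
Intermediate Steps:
g(V, c) = (38 + V)/(73 + V)
g(-27, 127) + S = (38 - 27)/(73 - 27) + 807 = 11/46 + 807 = 37133/46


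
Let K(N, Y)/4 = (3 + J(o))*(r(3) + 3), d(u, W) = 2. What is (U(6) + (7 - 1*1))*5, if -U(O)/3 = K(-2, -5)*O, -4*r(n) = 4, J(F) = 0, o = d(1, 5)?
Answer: -2130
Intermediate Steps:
o = 2
r(n) = -1 (r(n) = -¼*4 = -1)
K(N, Y) = 24 (K(N, Y) = 4*((3 + 0)*(-1 + 3)) = 4*(3*2) = 4*6 = 24)
U(O) = -72*O
(U(6) + (7 - 1*1))*5 = (-72*6 + (7 - 1*1))*5 = (-432 + (7 - 1))*5 = (-432 + 6)*5 = -426*5 = -2130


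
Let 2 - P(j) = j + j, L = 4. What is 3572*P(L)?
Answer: -21432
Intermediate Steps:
P(j) = 2 - 2*j (P(j) = 2 - (j + j) = 2 - 2*j)
3572*P(L) = 3572*(2 - 2*4) = 3572*(2 - 8) = 3572*(-6) = -21432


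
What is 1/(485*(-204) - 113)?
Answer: -1/99053 ≈ -1.0096e-5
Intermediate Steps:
1/(485*(-204) - 113) = 1/(-98940 - 113) = 1/(-99053) = -1/99053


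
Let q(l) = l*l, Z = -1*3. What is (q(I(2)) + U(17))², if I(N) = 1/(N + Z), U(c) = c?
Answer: 324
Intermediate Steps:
Z = -3
I(N) = 1/(-3 + N) (I(N) = 1/(N - 3) = 1/(-3 + N))
q(l) = l²
(q(I(2)) + U(17))² = ((1/(-3 + 2))² + 17)² = ((1/(-1))² + 17)² = ((-1)² + 17)² = (1 + 17)² = 18² = 324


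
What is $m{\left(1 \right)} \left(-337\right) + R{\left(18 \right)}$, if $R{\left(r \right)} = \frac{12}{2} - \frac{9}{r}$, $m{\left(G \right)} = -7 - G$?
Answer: $\frac{5403}{2} \approx 2701.5$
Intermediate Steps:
$R{\left(r \right)} = 6 - \frac{9}{r}$ ($R{\left(r \right)} = 12 \cdot \frac{1}{2} - \frac{9}{r} = 6 - \frac{9}{r}$)
$m{\left(1 \right)} \left(-337\right) + R{\left(18 \right)} = \left(-7 - 1\right) \left(-337\right) + \left(6 - \frac{9}{18}\right) = \left(-7 - 1\right) \left(-337\right) + \left(6 - \frac{1}{2}\right) = \left(-8\right) \left(-337\right) + \left(6 - \frac{1}{2}\right) = 2696 + \frac{11}{2} = \frac{5403}{2}$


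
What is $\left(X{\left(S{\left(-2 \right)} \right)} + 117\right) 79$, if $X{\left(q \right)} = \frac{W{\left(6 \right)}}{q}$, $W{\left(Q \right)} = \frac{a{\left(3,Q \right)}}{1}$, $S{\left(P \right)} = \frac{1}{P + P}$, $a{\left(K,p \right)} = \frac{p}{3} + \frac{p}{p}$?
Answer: $8295$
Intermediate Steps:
$a{\left(K,p \right)} = 1 + \frac{p}{3}$ ($a{\left(K,p \right)} = p \frac{1}{3} + 1 = \frac{p}{3} + 1 = 1 + \frac{p}{3}$)
$S{\left(P \right)} = \frac{1}{2 P}$
$W{\left(Q \right)} = 1 + \frac{Q}{3}$ ($W{\left(Q \right)} = \frac{1 + \frac{Q}{3}}{1} = \left(1 + \frac{Q}{3}\right) 1 = 1 + \frac{Q}{3}$)
$X{\left(q \right)} = \frac{3}{q}$ ($X{\left(q \right)} = \frac{1 + \frac{1}{3} \cdot 6}{q} = \frac{1 + 2}{q} = \frac{3}{q}$)
$\left(X{\left(S{\left(-2 \right)} \right)} + 117\right) 79 = \left(\frac{3}{\frac{1}{2} \frac{1}{-2}} + 117\right) 79 = \left(\frac{3}{\frac{1}{2} \left(- \frac{1}{2}\right)} + 117\right) 79 = \left(\frac{3}{- \frac{1}{4}} + 117\right) 79 = \left(3 \left(-4\right) + 117\right) 79 = \left(-12 + 117\right) 79 = 105 \cdot 79 = 8295$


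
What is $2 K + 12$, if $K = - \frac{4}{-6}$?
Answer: $\frac{40}{3} \approx 13.333$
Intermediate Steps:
$K = \frac{2}{3}$ ($K = \left(-4\right) \left(- \frac{1}{6}\right) = \frac{2}{3} \approx 0.66667$)
$2 K + 12 = 2 \cdot \frac{2}{3} + 12 = \frac{4}{3} + 12 = \frac{40}{3}$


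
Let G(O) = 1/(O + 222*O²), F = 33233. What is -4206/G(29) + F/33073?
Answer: -25975222817545/33073 ≈ -7.8539e+8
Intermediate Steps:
-4206/G(29) + F/33073 = -4206/(1/(29*(1 + 222*29))) + 33233/33073 = -4206/(1/(29*(1 + 6438))) + 33233*(1/33073) = -4206/((1/29)/6439) + 33233/33073 = -4206/((1/29)*(1/6439)) + 33233/33073 = -4206/1/186731 + 33233/33073 = -4206*186731 + 33233/33073 = -785390586 + 33233/33073 = -25975222817545/33073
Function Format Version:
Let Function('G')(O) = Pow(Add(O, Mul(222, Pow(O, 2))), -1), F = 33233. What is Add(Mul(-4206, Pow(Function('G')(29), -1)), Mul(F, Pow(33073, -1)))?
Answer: Rational(-25975222817545, 33073) ≈ -7.8539e+8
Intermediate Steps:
Add(Mul(-4206, Pow(Function('G')(29), -1)), Mul(F, Pow(33073, -1))) = Add(Mul(-4206, Pow(Mul(Pow(29, -1), Pow(Add(1, Mul(222, 29)), -1)), -1)), Mul(33233, Pow(33073, -1))) = Add(Mul(-4206, Pow(Mul(Rational(1, 29), Pow(Add(1, 6438), -1)), -1)), Mul(33233, Rational(1, 33073))) = Add(Mul(-4206, Pow(Mul(Rational(1, 29), Pow(6439, -1)), -1)), Rational(33233, 33073)) = Add(Mul(-4206, Pow(Mul(Rational(1, 29), Rational(1, 6439)), -1)), Rational(33233, 33073)) = Add(Mul(-4206, Pow(Rational(1, 186731), -1)), Rational(33233, 33073)) = Add(Mul(-4206, 186731), Rational(33233, 33073)) = Add(-785390586, Rational(33233, 33073)) = Rational(-25975222817545, 33073)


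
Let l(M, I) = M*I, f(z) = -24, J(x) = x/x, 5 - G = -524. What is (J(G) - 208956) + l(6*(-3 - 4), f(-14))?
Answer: -207947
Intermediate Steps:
G = 529 (G = 5 - 1*(-524) = 5 + 524 = 529)
J(x) = 1
l(M, I) = I*M
(J(G) - 208956) + l(6*(-3 - 4), f(-14)) = (1 - 208956) - 144*(-3 - 4) = -208955 - 144*(-7) = -208955 - 24*(-42) = -208955 + 1008 = -207947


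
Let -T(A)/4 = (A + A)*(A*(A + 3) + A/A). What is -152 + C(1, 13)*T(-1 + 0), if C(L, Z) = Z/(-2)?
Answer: -100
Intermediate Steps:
C(L, Z) = -Z/2 (C(L, Z) = Z*(-1/2) = -Z/2)
T(A) = -8*A*(1 + A*(3 + A)) (T(A) = -4*(A + A)*(A*(A + 3) + A/A) = -4*2*A*(A*(3 + A) + 1) = -4*2*A*(1 + A*(3 + A)) = -8*A*(1 + A*(3 + A)))
-152 + C(1, 13)*T(-1 + 0) = -152 + (-1/2*13)*(-8*(-1 + 0)*(1 + (-1 + 0)**2 + 3*(-1 + 0))) = -152 - (-52)*(-1)*(1 + (-1)**2 + 3*(-1)) = -152 - (-52)*(-1)*(1 + 1 - 3) = -152 - (-52)*(-1)*(-1) = -152 - 13/2*(-8) = -152 + 52 = -100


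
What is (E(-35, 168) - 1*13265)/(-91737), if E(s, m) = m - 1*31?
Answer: 4376/30579 ≈ 0.14310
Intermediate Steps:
E(s, m) = -31 + m (E(s, m) = m - 31 = -31 + m)
(E(-35, 168) - 1*13265)/(-91737) = ((-31 + 168) - 1*13265)/(-91737) = (137 - 13265)*(-1/91737) = -13128*(-1/91737) = 4376/30579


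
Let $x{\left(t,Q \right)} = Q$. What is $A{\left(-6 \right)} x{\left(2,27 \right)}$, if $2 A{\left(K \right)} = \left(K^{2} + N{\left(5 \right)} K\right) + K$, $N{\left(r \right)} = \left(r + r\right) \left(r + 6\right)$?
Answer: $-8505$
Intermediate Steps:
$N{\left(r \right)} = 2 r \left(6 + r\right)$
$A{\left(K \right)} = \frac{K^{2}}{2} + \frac{111 K}{2}$ ($A{\left(K \right)} = \frac{\left(K^{2} + 2 \cdot 5 \left(6 + 5\right) K\right) + K}{2} = \frac{\left(K^{2} + 2 \cdot 5 \cdot 11 K\right) + K}{2} = \frac{\left(K^{2} + 110 K\right) + K}{2} = \frac{K^{2} + 111 K}{2} = \frac{K^{2}}{2} + \frac{111 K}{2}$)
$A{\left(-6 \right)} x{\left(2,27 \right)} = \frac{1}{2} \left(-6\right) \left(111 - 6\right) 27 = \frac{1}{2} \left(-6\right) 105 \cdot 27 = \left(-315\right) 27 = -8505$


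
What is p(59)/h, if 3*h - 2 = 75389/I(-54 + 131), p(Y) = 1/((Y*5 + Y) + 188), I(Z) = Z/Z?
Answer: 3/40861922 ≈ 7.3418e-8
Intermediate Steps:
I(Z) = 1
p(Y) = 1/(188 + 6*Y) (p(Y) = 1/((5*Y + Y) + 188) = 1/(6*Y + 188) = 1/(188 + 6*Y))
h = 75391/3 (h = ⅔ + (75389/1)/3 = ⅔ + (75389*1)/3 = ⅔ + (⅓)*75389 = ⅔ + 75389/3 = 75391/3 ≈ 25130.)
p(59)/h = (1/(2*(94 + 3*59)))/(75391/3) = (1/(2*(94 + 177)))*(3/75391) = ((½)/271)*(3/75391) = ((½)*(1/271))*(3/75391) = (1/542)*(3/75391) = 3/40861922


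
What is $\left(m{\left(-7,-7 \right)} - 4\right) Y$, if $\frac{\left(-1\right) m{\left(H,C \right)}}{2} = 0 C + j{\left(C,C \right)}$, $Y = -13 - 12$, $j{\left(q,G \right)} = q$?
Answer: $-250$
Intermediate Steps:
$Y = -25$ ($Y = -13 - 12 = -25$)
$m{\left(H,C \right)} = - 2 C$ ($m{\left(H,C \right)} = - 2 \left(0 C + C\right) = - 2 \left(0 + C\right) = - 2 C$)
$\left(m{\left(-7,-7 \right)} - 4\right) Y = \left(\left(-2\right) \left(-7\right) - 4\right) \left(-25\right) = \left(14 - 4\right) \left(-25\right) = 10 \left(-25\right) = -250$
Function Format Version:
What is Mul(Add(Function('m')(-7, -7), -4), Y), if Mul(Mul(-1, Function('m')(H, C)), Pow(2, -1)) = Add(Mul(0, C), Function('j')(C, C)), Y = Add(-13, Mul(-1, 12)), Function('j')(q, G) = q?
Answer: -250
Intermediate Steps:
Y = -25 (Y = Add(-13, -12) = -25)
Function('m')(H, C) = Mul(-2, C) (Function('m')(H, C) = Mul(-2, Add(Mul(0, C), C)) = Mul(-2, Add(0, C)) = Mul(-2, C))
Mul(Add(Function('m')(-7, -7), -4), Y) = Mul(Add(Mul(-2, -7), -4), -25) = Mul(Add(14, -4), -25) = Mul(10, -25) = -250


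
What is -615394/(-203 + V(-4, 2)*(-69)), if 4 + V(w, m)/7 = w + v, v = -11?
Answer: -307697/4487 ≈ -68.575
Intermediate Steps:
V(w, m) = -105 + 7*w (V(w, m) = -28 + 7*(w - 11) = -28 + 7*(-11 + w) = -28 + (-77 + 7*w) = -105 + 7*w)
-615394/(-203 + V(-4, 2)*(-69)) = -615394/(-203 + (-105 + 7*(-4))*(-69)) = -615394/(-203 + (-105 - 28)*(-69)) = -615394/(-203 - 133*(-69)) = -615394/(-203 + 9177) = -615394/8974 = -615394*1/8974 = -307697/4487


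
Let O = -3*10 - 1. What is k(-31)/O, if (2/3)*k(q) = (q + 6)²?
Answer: -1875/62 ≈ -30.242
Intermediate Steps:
O = -31 (O = -30 - 1 = -31)
k(q) = 3*(6 + q)²/2 (k(q) = 3*(q + 6)²/2 = 3*(6 + q)²/2)
k(-31)/O = (3*(6 - 31)²/2)/(-31) = ((3/2)*(-25)²)*(-1/31) = ((3/2)*625)*(-1/31) = (1875/2)*(-1/31) = -1875/62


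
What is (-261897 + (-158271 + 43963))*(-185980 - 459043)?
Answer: 242660877715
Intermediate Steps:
(-261897 + (-158271 + 43963))*(-185980 - 459043) = (-261897 - 114308)*(-645023) = -376205*(-645023) = 242660877715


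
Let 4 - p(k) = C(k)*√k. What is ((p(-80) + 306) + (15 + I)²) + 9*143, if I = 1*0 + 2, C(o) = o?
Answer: 1886 + 320*I*√5 ≈ 1886.0 + 715.54*I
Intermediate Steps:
I = 2 (I = 0 + 2 = 2)
p(k) = 4 - k^(3/2) (p(k) = 4 - k*√k = 4 - k^(3/2))
((p(-80) + 306) + (15 + I)²) + 9*143 = (((4 - (-80)^(3/2)) + 306) + (15 + 2)²) + 9*143 = (((4 - (-320)*I*√5) + 306) + 17²) + 1287 = (((4 + 320*I*√5) + 306) + 289) + 1287 = ((310 + 320*I*√5) + 289) + 1287 = (599 + 320*I*√5) + 1287 = 1886 + 320*I*√5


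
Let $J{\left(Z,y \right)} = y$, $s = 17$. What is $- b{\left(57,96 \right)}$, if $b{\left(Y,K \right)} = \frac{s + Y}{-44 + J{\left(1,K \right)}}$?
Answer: $- \frac{37}{26} \approx -1.4231$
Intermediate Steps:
$b{\left(Y,K \right)} = \frac{17 + Y}{-44 + K}$
$- b{\left(57,96 \right)} = - \frac{17 + 57}{-44 + 96} = - \frac{74}{52} = \left(-1\right) \frac{37}{26} = - \frac{37}{26}$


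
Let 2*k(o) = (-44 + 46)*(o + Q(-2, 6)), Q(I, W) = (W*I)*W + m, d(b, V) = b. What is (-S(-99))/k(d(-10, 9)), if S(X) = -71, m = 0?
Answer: -71/82 ≈ -0.86585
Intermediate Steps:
Q(I, W) = I*W**2 (Q(I, W) = (W*I)*W + 0 = (I*W)*W + 0 = I*W**2 + 0 = I*W**2)
k(o) = -72 + o (k(o) = ((-44 + 46)*(o - 2*6**2))/2 = (2*(o - 2*36))/2 = (2*(o - 72))/2 = (2*(-72 + o))/2 = (-144 + 2*o)/2 = -72 + o)
(-S(-99))/k(d(-10, 9)) = (-1*(-71))/(-72 - 10) = 71/(-82) = 71*(-1/82) = -71/82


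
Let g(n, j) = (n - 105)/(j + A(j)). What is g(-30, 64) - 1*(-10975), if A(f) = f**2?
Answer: 9131173/832 ≈ 10975.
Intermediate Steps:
g(n, j) = (-105 + n)/(j + j**2) (g(n, j) = (n - 105)/(j + j**2) = (-105 + n)/(j + j**2))
g(-30, 64) - 1*(-10975) = (-105 - 30)/(64*(1 + 64)) - 1*(-10975) = (1/64)*(-135)/65 + 10975 = (1/64)*(1/65)*(-135) + 10975 = -27/832 + 10975 = 9131173/832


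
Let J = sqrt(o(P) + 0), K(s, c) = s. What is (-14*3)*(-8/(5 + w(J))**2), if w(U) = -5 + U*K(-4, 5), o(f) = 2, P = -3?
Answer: 21/2 ≈ 10.500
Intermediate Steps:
J = sqrt(2) (J = sqrt(2 + 0) = sqrt(2) ≈ 1.4142)
w(U) = -5 - 4*U (w(U) = -5 + U*(-4) = -5 - 4*U)
(-14*3)*(-8/(5 + w(J))**2) = (-14*3)*(-8/(5 + (-5 - 4*sqrt(2)))**2) = -(-336)/((-4*sqrt(2))**2) = -(-336)/32 = -42*(-1/4) = 21/2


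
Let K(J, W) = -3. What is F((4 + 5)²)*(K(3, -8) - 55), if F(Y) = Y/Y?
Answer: -58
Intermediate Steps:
F(Y) = 1
F((4 + 5)²)*(K(3, -8) - 55) = 1*(-3 - 55) = 1*(-58) = -58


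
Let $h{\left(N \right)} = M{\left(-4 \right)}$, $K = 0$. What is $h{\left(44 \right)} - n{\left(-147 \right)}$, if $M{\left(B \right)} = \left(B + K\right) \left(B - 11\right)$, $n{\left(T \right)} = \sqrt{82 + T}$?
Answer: $60 - i \sqrt{65} \approx 60.0 - 8.0623 i$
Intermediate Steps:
$M{\left(B \right)} = B \left(-11 + B\right)$ ($M{\left(B \right)} = \left(B + 0\right) \left(B - 11\right) = B \left(-11 + B\right)$)
$h{\left(N \right)} = 60$ ($h{\left(N \right)} = - 4 \left(-11 - 4\right) = \left(-4\right) \left(-15\right) = 60$)
$h{\left(44 \right)} - n{\left(-147 \right)} = 60 - \sqrt{82 - 147} = 60 - \sqrt{-65} = 60 - i \sqrt{65}$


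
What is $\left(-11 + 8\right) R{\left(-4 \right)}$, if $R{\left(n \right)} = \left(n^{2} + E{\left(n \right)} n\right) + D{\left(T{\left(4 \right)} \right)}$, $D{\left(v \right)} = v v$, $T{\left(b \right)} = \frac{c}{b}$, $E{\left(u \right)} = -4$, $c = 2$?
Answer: $- \frac{387}{4} \approx -96.75$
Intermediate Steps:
$T{\left(b \right)} = \frac{2}{b}$
$D{\left(v \right)} = v^{2}$
$R{\left(n \right)} = \frac{1}{4} + n^{2} - 4 n$ ($R{\left(n \right)} = \left(n^{2} - 4 n\right) + \left(\frac{2}{4}\right)^{2} = \left(n^{2} - 4 n\right) + \left(2 \cdot \frac{1}{4}\right)^{2} = \left(n^{2} - 4 n\right) + \left(\frac{1}{2}\right)^{2} = \left(n^{2} - 4 n\right) + \frac{1}{4} = \frac{1}{4} + n^{2} - 4 n$)
$\left(-11 + 8\right) R{\left(-4 \right)} = \left(-11 + 8\right) \left(\frac{1}{4} + \left(-4\right)^{2} - -16\right) = - 3 \left(\frac{1}{4} + 16 + 16\right) = \left(-3\right) \frac{129}{4} = - \frac{387}{4}$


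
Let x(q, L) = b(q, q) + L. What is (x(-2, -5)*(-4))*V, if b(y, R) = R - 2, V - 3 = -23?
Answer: -720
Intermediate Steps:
V = -20 (V = 3 - 23 = -20)
b(y, R) = -2 + R
x(q, L) = -2 + L + q (x(q, L) = (-2 + q) + L = -2 + L + q)
(x(-2, -5)*(-4))*V = ((-2 - 5 - 2)*(-4))*(-20) = -9*(-4)*(-20) = 36*(-20) = -720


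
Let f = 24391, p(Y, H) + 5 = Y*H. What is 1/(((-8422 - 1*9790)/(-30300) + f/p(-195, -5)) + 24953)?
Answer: 1469550/36707516797 ≈ 4.0034e-5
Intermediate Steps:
p(Y, H) = -5 + H*Y (p(Y, H) = -5 + Y*H = -5 + H*Y)
1/(((-8422 - 1*9790)/(-30300) + f/p(-195, -5)) + 24953) = 1/(((-8422 - 1*9790)/(-30300) + 24391/(-5 - 5*(-195))) + 24953) = 1/(((-8422 - 9790)*(-1/30300) + 24391/(-5 + 975)) + 24953) = 1/((-18212*(-1/30300) + 24391/970) + 24953) = 1/((4553/7575 + 24391*(1/970)) + 24953) = 1/((4553/7575 + 24391/970) + 24953) = 1/(37835647/1469550 + 24953) = 1/(36707516797/1469550) = 1469550/36707516797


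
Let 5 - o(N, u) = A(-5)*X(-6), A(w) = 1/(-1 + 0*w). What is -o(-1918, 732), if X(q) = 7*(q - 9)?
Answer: 100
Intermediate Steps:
A(w) = -1 (A(w) = 1/(-1 + 0) = 1/(-1) = -1)
X(q) = -63 + 7*q (X(q) = 7*(-9 + q) = -63 + 7*q)
o(N, u) = -100 (o(N, u) = 5 - (-1)*(-63 + 7*(-6)) = 5 - (-1)*(-63 - 42) = 5 - (-1)*(-105) = 5 - 1*105 = 5 - 105 = -100)
-o(-1918, 732) = -1*(-100) = 100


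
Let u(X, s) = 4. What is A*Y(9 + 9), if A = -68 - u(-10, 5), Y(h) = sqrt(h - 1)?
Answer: -72*sqrt(17) ≈ -296.86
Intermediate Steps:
Y(h) = sqrt(-1 + h)
A = -72 (A = -68 - 1*4 = -68 - 4 = -72)
A*Y(9 + 9) = -72*sqrt(-1 + (9 + 9)) = -72*sqrt(-1 + 18) = -72*sqrt(17)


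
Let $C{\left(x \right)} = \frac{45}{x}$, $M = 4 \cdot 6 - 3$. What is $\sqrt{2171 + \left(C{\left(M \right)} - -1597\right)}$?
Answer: $\frac{\sqrt{184737}}{7} \approx 61.401$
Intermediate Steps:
$M = 21$ ($M = 24 - 3 = 21$)
$\sqrt{2171 + \left(C{\left(M \right)} - -1597\right)} = \sqrt{2171 + \left(\frac{45}{21} - -1597\right)} = \sqrt{2171 + \left(45 \cdot \frac{1}{21} + 1597\right)} = \sqrt{2171 + \left(\frac{15}{7} + 1597\right)} = \sqrt{2171 + \frac{11194}{7}} = \sqrt{\frac{26391}{7}} = \frac{\sqrt{184737}}{7}$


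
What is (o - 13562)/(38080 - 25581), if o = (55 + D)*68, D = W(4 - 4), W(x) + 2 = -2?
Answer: -10094/12499 ≈ -0.80758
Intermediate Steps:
W(x) = -4 (W(x) = -2 - 2 = -4)
D = -4
o = 3468 (o = (55 - 4)*68 = 51*68 = 3468)
(o - 13562)/(38080 - 25581) = (3468 - 13562)/(38080 - 25581) = -10094/12499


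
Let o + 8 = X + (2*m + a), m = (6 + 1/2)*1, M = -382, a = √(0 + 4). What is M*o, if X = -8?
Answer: 382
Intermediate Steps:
a = 2 (a = √4 = 2)
m = 13/2 (m = (6 + ½)*1 = (13/2)*1 = 13/2 ≈ 6.5000)
o = -1 (o = -8 + (-8 + (2*(13/2) + 2)) = -8 + (-8 + (13 + 2)) = -8 + (-8 + 15) = -8 + 7 = -1)
M*o = -382*(-1) = 382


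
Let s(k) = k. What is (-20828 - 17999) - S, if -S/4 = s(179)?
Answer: -38111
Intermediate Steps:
S = -716 (S = -4*179 = -716)
(-20828 - 17999) - S = (-20828 - 17999) - 1*(-716) = -38827 + 716 = -38111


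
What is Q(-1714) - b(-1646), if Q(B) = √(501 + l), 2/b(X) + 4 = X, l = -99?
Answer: 1/825 + √402 ≈ 20.051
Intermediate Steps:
b(X) = 2/(-4 + X)
Q(B) = √402 (Q(B) = √(501 - 99) = √402)
Q(-1714) - b(-1646) = √402 - 2/(-4 - 1646) = √402 - 2/(-1650) = √402 - 2*(-1)/1650 = √402 - 1*(-1/825) = √402 + 1/825 = 1/825 + √402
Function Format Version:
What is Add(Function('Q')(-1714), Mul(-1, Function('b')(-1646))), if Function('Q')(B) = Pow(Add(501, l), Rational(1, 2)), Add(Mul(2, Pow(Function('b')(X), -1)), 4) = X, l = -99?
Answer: Add(Rational(1, 825), Pow(402, Rational(1, 2))) ≈ 20.051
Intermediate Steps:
Function('b')(X) = Mul(2, Pow(Add(-4, X), -1))
Function('Q')(B) = Pow(402, Rational(1, 2)) (Function('Q')(B) = Pow(Add(501, -99), Rational(1, 2)) = Pow(402, Rational(1, 2)))
Add(Function('Q')(-1714), Mul(-1, Function('b')(-1646))) = Add(Pow(402, Rational(1, 2)), Mul(-1, Mul(2, Pow(Add(-4, -1646), -1)))) = Add(Pow(402, Rational(1, 2)), Mul(-1, Mul(2, Pow(-1650, -1)))) = Add(Pow(402, Rational(1, 2)), Mul(-1, Mul(2, Rational(-1, 1650)))) = Add(Pow(402, Rational(1, 2)), Mul(-1, Rational(-1, 825))) = Add(Pow(402, Rational(1, 2)), Rational(1, 825)) = Add(Rational(1, 825), Pow(402, Rational(1, 2)))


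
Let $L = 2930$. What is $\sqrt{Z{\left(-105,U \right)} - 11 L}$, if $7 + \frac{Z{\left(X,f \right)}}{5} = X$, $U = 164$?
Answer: $i \sqrt{32790} \approx 181.08 i$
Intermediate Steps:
$Z{\left(X,f \right)} = -35 + 5 X$
$\sqrt{Z{\left(-105,U \right)} - 11 L} = \sqrt{\left(-35 + 5 \left(-105\right)\right) - 32230} = \sqrt{\left(-35 - 525\right) - 32230} = \sqrt{-560 - 32230} = \sqrt{-32790} = i \sqrt{32790}$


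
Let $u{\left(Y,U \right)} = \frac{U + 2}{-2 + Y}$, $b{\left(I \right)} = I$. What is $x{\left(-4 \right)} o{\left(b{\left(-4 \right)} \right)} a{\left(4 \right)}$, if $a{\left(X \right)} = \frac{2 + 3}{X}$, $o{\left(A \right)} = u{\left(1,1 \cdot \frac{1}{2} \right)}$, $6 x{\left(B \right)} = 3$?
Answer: $- \frac{25}{16} \approx -1.5625$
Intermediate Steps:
$x{\left(B \right)} = \frac{1}{2}$ ($x{\left(B \right)} = \frac{1}{6} \cdot 3 = \frac{1}{2}$)
$u{\left(Y,U \right)} = \frac{2 + U}{-2 + Y}$
$o{\left(A \right)} = - \frac{5}{2}$ ($o{\left(A \right)} = \frac{2 + 1 \cdot \frac{1}{2}}{-2 + 1} = \frac{2 + 1 \cdot \frac{1}{2}}{-1} = - (2 + \frac{1}{2}) = \left(-1\right) \frac{5}{2} = - \frac{5}{2}$)
$a{\left(X \right)} = \frac{5}{X}$
$x{\left(-4 \right)} o{\left(b{\left(-4 \right)} \right)} a{\left(4 \right)} = \frac{1}{2} \left(- \frac{5}{2}\right) \frac{5}{4} = - \frac{5 \cdot 5 \cdot \frac{1}{4}}{4} = \left(- \frac{5}{4}\right) \frac{5}{4} = - \frac{25}{16}$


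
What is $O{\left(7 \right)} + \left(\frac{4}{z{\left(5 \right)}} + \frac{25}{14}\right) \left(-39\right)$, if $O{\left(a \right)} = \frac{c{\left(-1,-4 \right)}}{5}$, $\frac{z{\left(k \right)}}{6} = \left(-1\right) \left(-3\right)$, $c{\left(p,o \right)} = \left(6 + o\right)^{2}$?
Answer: $- \frac{16277}{210} \approx -77.51$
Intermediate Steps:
$z{\left(k \right)} = 18$ ($z{\left(k \right)} = 6 \left(\left(-1\right) \left(-3\right)\right) = 6 \cdot 3 = 18$)
$O{\left(a \right)} = \frac{4}{5}$ ($O{\left(a \right)} = \frac{\left(6 - 4\right)^{2}}{5} = 2^{2} \cdot \frac{1}{5} = 4 \cdot \frac{1}{5} = \frac{4}{5}$)
$O{\left(7 \right)} + \left(\frac{4}{z{\left(5 \right)}} + \frac{25}{14}\right) \left(-39\right) = \frac{4}{5} + \left(\frac{4}{18} + \frac{25}{14}\right) \left(-39\right) = \frac{4}{5} + \left(4 \cdot \frac{1}{18} + 25 \cdot \frac{1}{14}\right) \left(-39\right) = \frac{4}{5} + \left(\frac{2}{9} + \frac{25}{14}\right) \left(-39\right) = \frac{4}{5} + \frac{253}{126} \left(-39\right) = \frac{4}{5} - \frac{3289}{42} = - \frac{16277}{210}$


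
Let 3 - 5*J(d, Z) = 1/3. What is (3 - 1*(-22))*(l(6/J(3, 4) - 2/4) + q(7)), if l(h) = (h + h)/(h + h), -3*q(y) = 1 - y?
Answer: 75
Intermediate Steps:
J(d, Z) = 8/15 (J(d, Z) = ⅗ - ⅕/3 = ⅗ - ⅕*⅓ = ⅗ - 1/15 = 8/15)
q(y) = -⅓ + y/3 (q(y) = -(1 - y)/3 = -⅓ + y/3)
l(h) = 1 (l(h) = (2*h)/((2*h)) = (2*h)*(1/(2*h)) = 1)
(3 - 1*(-22))*(l(6/J(3, 4) - 2/4) + q(7)) = (3 - 1*(-22))*(1 + (-⅓ + (⅓)*7)) = (3 + 22)*(1 + (-⅓ + 7/3)) = 25*(1 + 2) = 25*3 = 75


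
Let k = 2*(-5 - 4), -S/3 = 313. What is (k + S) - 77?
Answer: -1034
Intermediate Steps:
S = -939 (S = -3*313 = -939)
k = -18 (k = 2*(-9) = -18)
(k + S) - 77 = (-18 - 939) - 77 = -957 - 77 = -1034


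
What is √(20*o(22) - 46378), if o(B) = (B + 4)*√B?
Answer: √(-46378 + 520*√22) ≈ 209.62*I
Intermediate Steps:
o(B) = √B*(4 + B) (o(B) = (4 + B)*√B = √B*(4 + B))
√(20*o(22) - 46378) = √(20*(√22*(4 + 22)) - 46378) = √(20*(√22*26) - 46378) = √(20*(26*√22) - 46378) = √(520*√22 - 46378) = √(-46378 + 520*√22)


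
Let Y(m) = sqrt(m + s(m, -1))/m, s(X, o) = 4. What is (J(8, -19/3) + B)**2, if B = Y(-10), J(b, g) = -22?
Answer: (220 + I*sqrt(6))**2/100 ≈ 483.94 + 10.778*I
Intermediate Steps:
Y(m) = sqrt(4 + m)/m (Y(m) = sqrt(m + 4)/m = sqrt(4 + m)/m)
B = -I*sqrt(6)/10 (B = sqrt(4 - 10)/(-10) = -I*sqrt(6)/10 ≈ -0.24495*I)
(J(8, -19/3) + B)**2 = (-22 - I*sqrt(6)/10)**2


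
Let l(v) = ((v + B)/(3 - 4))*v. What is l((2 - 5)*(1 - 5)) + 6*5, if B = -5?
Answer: -54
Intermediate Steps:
l(v) = v*(5 - v) (l(v) = ((v - 5)/(3 - 4))*v = ((-5 + v)/(-1))*v = ((-5 + v)*(-1))*v = (5 - v)*v = v*(5 - v))
l((2 - 5)*(1 - 5)) + 6*5 = ((2 - 5)*(1 - 5))*(5 - (2 - 5)*(1 - 5)) + 6*5 = (-3*(-4))*(5 - (-3)*(-4)) + 30 = 12*(5 - 1*12) + 30 = 12*(5 - 12) + 30 = 12*(-7) + 30 = -84 + 30 = -54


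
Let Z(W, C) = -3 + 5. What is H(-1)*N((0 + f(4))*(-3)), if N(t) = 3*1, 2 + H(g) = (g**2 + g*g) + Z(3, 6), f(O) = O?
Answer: 6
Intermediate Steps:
Z(W, C) = 2
H(g) = 2*g**2 (H(g) = -2 + ((g**2 + g*g) + 2) = -2 + ((g**2 + g**2) + 2) = -2 + (2*g**2 + 2) = -2 + (2 + 2*g**2) = 2*g**2)
N(t) = 3
H(-1)*N((0 + f(4))*(-3)) = (2*(-1)**2)*3 = (2*1)*3 = 2*3 = 6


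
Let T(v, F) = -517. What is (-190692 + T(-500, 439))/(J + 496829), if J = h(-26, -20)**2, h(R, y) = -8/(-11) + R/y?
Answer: -2313628900/6011680629 ≈ -0.38486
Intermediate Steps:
h(R, y) = 8/11 + R/y (h(R, y) = -8*(-1/11) + R/y = 8/11 + R/y)
J = 49729/12100 (J = (8/11 - 26/(-20))**2 = (8/11 - 26*(-1/20))**2 = (8/11 + 13/10)**2 = (223/110)**2 = 49729/12100 ≈ 4.1098)
(-190692 + T(-500, 439))/(J + 496829) = (-190692 - 517)/(49729/12100 + 496829) = -191209/6011680629/12100 = -191209*12100/6011680629 = -2313628900/6011680629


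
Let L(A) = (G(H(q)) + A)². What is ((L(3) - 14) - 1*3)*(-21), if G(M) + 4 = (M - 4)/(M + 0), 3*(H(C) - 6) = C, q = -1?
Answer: 100149/289 ≈ 346.54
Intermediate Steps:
H(C) = 6 + C/3
G(M) = -4 + (-4 + M)/M (G(M) = -4 + (M - 4)/(M + 0) = -4 + (-4 + M)/M)
L(A) = (-63/17 + A)² (L(A) = ((-3 - 4/(6 + (⅓)*(-1))) + A)² = ((-3 - 4/(6 - ⅓)) + A)² = ((-3 - 4/17/3) + A)² = ((-3 - 4*3/17) + A)² = ((-3 - 12/17) + A)² = (-63/17 + A)²)
((L(3) - 14) - 1*3)*(-21) = (((-63 + 17*3)²/289 - 14) - 1*3)*(-21) = (((-63 + 51)²/289 - 14) - 3)*(-21) = (((1/289)*(-12)² - 14) - 3)*(-21) = (((1/289)*144 - 14) - 3)*(-21) = ((144/289 - 14) - 3)*(-21) = (-3902/289 - 3)*(-21) = -4769/289*(-21) = 100149/289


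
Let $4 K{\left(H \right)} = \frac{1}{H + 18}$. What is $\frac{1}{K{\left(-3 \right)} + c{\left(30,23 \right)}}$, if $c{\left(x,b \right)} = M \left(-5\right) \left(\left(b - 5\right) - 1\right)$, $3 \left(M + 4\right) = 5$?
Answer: $\frac{20}{3967} \approx 0.0050416$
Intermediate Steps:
$M = - \frac{7}{3}$ ($M = -4 + \frac{1}{3} \cdot 5 = -4 + \frac{5}{3} = - \frac{7}{3} \approx -2.3333$)
$c{\left(x,b \right)} = -70 + \frac{35 b}{3}$ ($c{\left(x,b \right)} = \left(- \frac{7}{3}\right) \left(-5\right) \left(\left(b - 5\right) - 1\right) = \frac{35 \left(\left(-5 + b\right) - 1\right)}{3} = \frac{35 \left(-6 + b\right)}{3} = -70 + \frac{35 b}{3}$)
$K{\left(H \right)} = \frac{1}{4 \left(18 + H\right)}$ ($K{\left(H \right)} = \frac{1}{4 \left(H + 18\right)} = \frac{1}{4 \left(18 + H\right)}$)
$\frac{1}{K{\left(-3 \right)} + c{\left(30,23 \right)}} = \frac{1}{\frac{1}{4 \left(18 - 3\right)} + \left(-70 + \frac{35}{3} \cdot 23\right)} = \frac{1}{\frac{1}{4 \cdot 15} + \left(-70 + \frac{805}{3}\right)} = \frac{1}{\frac{1}{4} \cdot \frac{1}{15} + \frac{595}{3}} = \frac{1}{\frac{1}{60} + \frac{595}{3}} = \frac{1}{\frac{3967}{20}} = \frac{20}{3967}$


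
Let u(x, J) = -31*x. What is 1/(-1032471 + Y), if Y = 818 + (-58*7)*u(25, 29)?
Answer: -1/717003 ≈ -1.3947e-6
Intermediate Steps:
Y = 315468 (Y = 818 + (-58*7)*(-31*25) = 818 - 406*(-775) = 818 + 314650 = 315468)
1/(-1032471 + Y) = 1/(-1032471 + 315468) = 1/(-717003) = -1/717003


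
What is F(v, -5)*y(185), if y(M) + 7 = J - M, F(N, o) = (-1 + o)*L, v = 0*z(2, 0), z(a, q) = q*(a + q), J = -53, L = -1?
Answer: -1470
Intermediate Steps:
v = 0 (v = 0*(0*(2 + 0)) = 0*(0*2) = 0*0 = 0)
F(N, o) = 1 - o (F(N, o) = (-1 + o)*(-1) = 1 - o)
y(M) = -60 - M (y(M) = -7 + (-53 - M) = -60 - M)
F(v, -5)*y(185) = (1 - 1*(-5))*(-60 - 1*185) = (1 + 5)*(-60 - 185) = 6*(-245) = -1470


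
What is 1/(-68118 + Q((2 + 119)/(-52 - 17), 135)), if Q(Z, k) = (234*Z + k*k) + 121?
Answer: -23/1154194 ≈ -1.9927e-5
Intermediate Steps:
Q(Z, k) = 121 + k² + 234*Z (Q(Z, k) = (234*Z + k²) + 121 = (k² + 234*Z) + 121 = 121 + k² + 234*Z)
1/(-68118 + Q((2 + 119)/(-52 - 17), 135)) = 1/(-68118 + (121 + 135² + 234*((2 + 119)/(-52 - 17)))) = 1/(-68118 + (121 + 18225 + 234*(121/(-69)))) = 1/(-68118 + (121 + 18225 + 234*(121*(-1/69)))) = 1/(-68118 + (121 + 18225 + 234*(-121/69))) = 1/(-68118 + (121 + 18225 - 9438/23)) = 1/(-68118 + 412520/23) = 1/(-1154194/23) = -23/1154194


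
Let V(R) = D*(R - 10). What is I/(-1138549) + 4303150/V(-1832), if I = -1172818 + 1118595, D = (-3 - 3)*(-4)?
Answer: -2448475019483/25166487096 ≈ -97.291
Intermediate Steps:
D = 24 (D = -6*(-4) = 24)
I = -54223
V(R) = -240 + 24*R (V(R) = 24*(R - 10) = 24*(-10 + R) = -240 + 24*R)
I/(-1138549) + 4303150/V(-1832) = -54223/(-1138549) + 4303150/(-240 + 24*(-1832)) = -54223*(-1/1138549) + 4303150/(-240 - 43968) = 54223/1138549 + 4303150/(-44208) = 54223/1138549 + 4303150*(-1/44208) = 54223/1138549 - 2151575/22104 = -2448475019483/25166487096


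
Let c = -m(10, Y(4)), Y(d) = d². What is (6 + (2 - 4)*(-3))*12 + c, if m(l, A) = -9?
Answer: 153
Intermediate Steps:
c = 9 (c = -1*(-9) = 9)
(6 + (2 - 4)*(-3))*12 + c = (6 + (2 - 4)*(-3))*12 + 9 = (6 - 2*(-3))*12 + 9 = (6 + 6)*12 + 9 = 12*12 + 9 = 144 + 9 = 153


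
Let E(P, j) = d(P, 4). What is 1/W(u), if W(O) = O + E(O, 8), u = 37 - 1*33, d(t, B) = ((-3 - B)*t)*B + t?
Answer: -1/104 ≈ -0.0096154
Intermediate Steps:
d(t, B) = t + B*t*(-3 - B) (d(t, B) = (t*(-3 - B))*B + t = B*t*(-3 - B) + t = t + B*t*(-3 - B))
E(P, j) = -27*P (E(P, j) = P*(1 - 1*4**2 - 3*4) = P*(1 - 1*16 - 12) = P*(1 - 16 - 12) = P*(-27) = -27*P)
u = 4 (u = 37 - 33 = 4)
W(O) = -26*O (W(O) = O - 27*O = -26*O)
1/W(u) = 1/(-26*4) = 1/(-104) = -1/104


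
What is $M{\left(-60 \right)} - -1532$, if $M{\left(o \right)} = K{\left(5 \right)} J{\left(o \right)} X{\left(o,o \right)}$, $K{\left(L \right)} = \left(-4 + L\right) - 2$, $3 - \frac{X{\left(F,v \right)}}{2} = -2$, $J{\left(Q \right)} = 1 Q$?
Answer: $2132$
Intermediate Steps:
$J{\left(Q \right)} = Q$
$X{\left(F,v \right)} = 10$ ($X{\left(F,v \right)} = 6 - -4 = 6 + 4 = 10$)
$K{\left(L \right)} = -6 + L$
$M{\left(o \right)} = - 10 o$ ($M{\left(o \right)} = \left(-6 + 5\right) o 10 = - o 10 = - 10 o$)
$M{\left(-60 \right)} - -1532 = \left(-10\right) \left(-60\right) - -1532 = 600 + 1532 = 2132$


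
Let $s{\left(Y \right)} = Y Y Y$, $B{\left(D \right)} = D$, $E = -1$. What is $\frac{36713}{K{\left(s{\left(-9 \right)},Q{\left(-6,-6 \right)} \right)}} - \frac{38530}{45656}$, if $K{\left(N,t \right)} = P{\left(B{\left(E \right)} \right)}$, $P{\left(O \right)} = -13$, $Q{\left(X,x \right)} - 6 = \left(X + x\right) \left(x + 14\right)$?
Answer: $- \frac{4960561}{1756} \approx -2824.9$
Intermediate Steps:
$s{\left(Y \right)} = Y^{3}$ ($s{\left(Y \right)} = Y^{2} Y = Y^{3}$)
$Q{\left(X,x \right)} = 6 + \left(14 + x\right) \left(X + x\right)$ ($Q{\left(X,x \right)} = 6 + \left(X + x\right) \left(x + 14\right) = 6 + \left(X + x\right) \left(14 + x\right) = 6 + \left(14 + x\right) \left(X + x\right)$)
$K{\left(N,t \right)} = -13$
$\frac{36713}{K{\left(s{\left(-9 \right)},Q{\left(-6,-6 \right)} \right)}} - \frac{38530}{45656} = \frac{36713}{-13} - \frac{38530}{45656} = 36713 \left(- \frac{1}{13}\right) - \frac{19265}{22828} = - \frac{36713}{13} - \frac{19265}{22828} = - \frac{4960561}{1756}$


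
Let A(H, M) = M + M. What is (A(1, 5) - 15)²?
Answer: 25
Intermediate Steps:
A(H, M) = 2*M
(A(1, 5) - 15)² = (2*5 - 15)² = (10 - 15)² = (-5)² = 25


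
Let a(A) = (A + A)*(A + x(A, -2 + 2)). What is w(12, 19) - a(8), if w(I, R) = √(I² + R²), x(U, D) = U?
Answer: -256 + √505 ≈ -233.53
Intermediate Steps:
a(A) = 4*A² (a(A) = (A + A)*(A + A) = (2*A)*(2*A) = 4*A²)
w(12, 19) - a(8) = √(12² + 19²) - 4*8² = √(144 + 361) - 4*64 = √505 - 1*256 = √505 - 256 = -256 + √505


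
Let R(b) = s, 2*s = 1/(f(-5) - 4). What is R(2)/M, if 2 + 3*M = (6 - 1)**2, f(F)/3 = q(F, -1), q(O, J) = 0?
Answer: -3/184 ≈ -0.016304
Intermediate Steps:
f(F) = 0 (f(F) = 3*0 = 0)
M = 23/3 (M = -2/3 + (6 - 1)**2/3 = -2/3 + (1/3)*5**2 = -2/3 + (1/3)*25 = -2/3 + 25/3 = 23/3 ≈ 7.6667)
s = -1/8 (s = 1/(2*(0 - 4)) = (1/2)/(-4) = (1/2)*(-1/4) = -1/8 ≈ -0.12500)
R(b) = -1/8
R(2)/M = -1/(8*23/3) = -1/8*3/23 = -3/184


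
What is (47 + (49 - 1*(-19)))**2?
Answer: 13225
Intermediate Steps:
(47 + (49 - 1*(-19)))**2 = (47 + (49 + 19))**2 = (47 + 68)**2 = 115**2 = 13225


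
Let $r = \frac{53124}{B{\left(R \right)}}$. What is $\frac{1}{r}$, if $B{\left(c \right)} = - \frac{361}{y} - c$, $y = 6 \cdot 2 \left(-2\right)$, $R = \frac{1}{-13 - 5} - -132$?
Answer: $- \frac{443}{201312} \approx -0.0022006$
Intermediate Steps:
$R = \frac{2375}{18}$ ($R = \frac{1}{-18} + 132 = - \frac{1}{18} + 132 = \frac{2375}{18} \approx 131.94$)
$y = -24$ ($y = 12 \left(-2\right) = -24$)
$B{\left(c \right)} = \frac{361}{24} - c$ ($B{\left(c \right)} = - \frac{361}{-24} - c = \left(-361\right) \left(- \frac{1}{24}\right) - c = \frac{361}{24} - c$)
$r = - \frac{201312}{443}$ ($r = \frac{53124}{\frac{361}{24} - \frac{2375}{18}} = \frac{53124}{- \frac{8417}{72}} = 53124 \left(- \frac{72}{8417}\right) = - \frac{201312}{443} \approx -454.43$)
$\frac{1}{r} = \frac{1}{- \frac{201312}{443}} = - \frac{443}{201312}$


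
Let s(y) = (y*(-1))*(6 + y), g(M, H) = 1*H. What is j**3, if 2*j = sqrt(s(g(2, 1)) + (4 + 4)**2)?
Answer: 57*sqrt(57)/8 ≈ 53.793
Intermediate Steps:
g(M, H) = H
s(y) = -y*(6 + y) (s(y) = (-y)*(6 + y) = -y*(6 + y))
j = sqrt(57)/2 (j = sqrt(-1*1*(6 + 1) + (4 + 4)**2)/2 = sqrt(-1*1*7 + 8**2)/2 = sqrt(-7 + 64)/2 = sqrt(57)/2 ≈ 3.7749)
j**3 = (sqrt(57)/2)**3 = 57*sqrt(57)/8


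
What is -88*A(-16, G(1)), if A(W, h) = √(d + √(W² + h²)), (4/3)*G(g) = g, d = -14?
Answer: -44*√(-56 + √4105) ≈ -125.00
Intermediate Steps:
G(g) = 3*g/4
A(W, h) = √(-14 + √(W² + h²))
-88*A(-16, G(1)) = -88*√(-14 + √((-16)² + ((¾)*1)²)) = -88*√(-14 + √(256 + (¾)²)) = -88*√(-14 + √(256 + 9/16)) = -88*√(-14 + √(4105/16)) = -88*√(-14 + √4105/4)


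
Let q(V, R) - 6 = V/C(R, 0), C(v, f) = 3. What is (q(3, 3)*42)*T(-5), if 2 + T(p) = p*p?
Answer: 6762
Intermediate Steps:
T(p) = -2 + p² (T(p) = -2 + p*p = -2 + p²)
q(V, R) = 6 + V/3
(q(3, 3)*42)*T(-5) = ((6 + (⅓)*3)*42)*(-2 + (-5)²) = ((6 + 1)*42)*(-2 + 25) = (7*42)*23 = 294*23 = 6762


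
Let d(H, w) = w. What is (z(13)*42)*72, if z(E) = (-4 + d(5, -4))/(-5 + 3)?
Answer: 12096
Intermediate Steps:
z(E) = 4 (z(E) = (-4 - 4)/(-5 + 3) = -8/(-2) = -8*(-½) = 4)
(z(13)*42)*72 = (4*42)*72 = 168*72 = 12096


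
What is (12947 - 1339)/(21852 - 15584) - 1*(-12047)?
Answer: 18880551/1567 ≈ 12049.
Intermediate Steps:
(12947 - 1339)/(21852 - 15584) - 1*(-12047) = 11608/6268 + 12047 = 11608*(1/6268) + 12047 = 2902/1567 + 12047 = 18880551/1567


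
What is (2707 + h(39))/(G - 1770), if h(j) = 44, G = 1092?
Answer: -917/226 ≈ -4.0575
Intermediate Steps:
(2707 + h(39))/(G - 1770) = (2707 + 44)/(1092 - 1770) = 2751/(-678) = 2751*(-1/678) = -917/226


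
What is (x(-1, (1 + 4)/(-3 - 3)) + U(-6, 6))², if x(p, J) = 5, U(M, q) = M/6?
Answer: 16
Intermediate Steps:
U(M, q) = M/6 (U(M, q) = M*(⅙) = M/6)
(x(-1, (1 + 4)/(-3 - 3)) + U(-6, 6))² = (5 + (⅙)*(-6))² = (5 - 1)² = 4² = 16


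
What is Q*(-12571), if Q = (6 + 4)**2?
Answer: -1257100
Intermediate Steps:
Q = 100 (Q = 10**2 = 100)
Q*(-12571) = 100*(-12571) = -1257100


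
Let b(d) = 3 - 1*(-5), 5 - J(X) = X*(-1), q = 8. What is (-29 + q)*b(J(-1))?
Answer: -168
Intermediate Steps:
J(X) = 5 + X (J(X) = 5 - X*(-1) = 5 - (-1)*X = 5 + X)
b(d) = 8 (b(d) = 3 + 5 = 8)
(-29 + q)*b(J(-1)) = (-29 + 8)*8 = -21*8 = -168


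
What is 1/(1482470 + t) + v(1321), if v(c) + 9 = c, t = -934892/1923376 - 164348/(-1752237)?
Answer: 234109286694074155940/178436956229961503 ≈ 1312.0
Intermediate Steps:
t = -47216048377/120364664004 (t = -934892*1/1923376 - 164348*(-1/1752237) = -33389/68692 + 164348/1752237 = -47216048377/120364664004 ≈ -0.39227)
v(c) = -9 + c
1/(1482470 + t) + v(1321) = 1/(1482470 - 47216048377/120364664004) + (-9 + 1321) = 1/(178436956229961503/120364664004) + 1312 = 120364664004/178436956229961503 + 1312 = 234109286694074155940/178436956229961503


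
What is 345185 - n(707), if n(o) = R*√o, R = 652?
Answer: 345185 - 652*√707 ≈ 3.2785e+5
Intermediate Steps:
n(o) = 652*√o
345185 - n(707) = 345185 - 652*√707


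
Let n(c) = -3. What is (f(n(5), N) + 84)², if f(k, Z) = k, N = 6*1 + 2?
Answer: 6561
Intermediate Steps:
N = 8 (N = 6 + 2 = 8)
(f(n(5), N) + 84)² = (-3 + 84)² = 81² = 6561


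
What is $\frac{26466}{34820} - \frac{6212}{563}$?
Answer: $- \frac{100700741}{9801830} \approx -10.274$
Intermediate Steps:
$\frac{26466}{34820} - \frac{6212}{563} = 26466 \cdot \frac{1}{34820} - \frac{6212}{563} = \frac{13233}{17410} - \frac{6212}{563} = - \frac{100700741}{9801830}$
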